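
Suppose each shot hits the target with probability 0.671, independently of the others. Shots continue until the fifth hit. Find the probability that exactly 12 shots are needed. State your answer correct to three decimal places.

Y = trial on which the fifth success occurs; negative binomial, r=5, p=0.671.
P(Y=12) = C(11,4) · p^5 · (1−p)^7
= 330 · 0.13602 · 0.00041723 = 0.01873

0.019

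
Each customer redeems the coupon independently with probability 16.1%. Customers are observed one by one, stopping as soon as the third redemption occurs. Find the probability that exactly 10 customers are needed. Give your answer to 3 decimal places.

0.044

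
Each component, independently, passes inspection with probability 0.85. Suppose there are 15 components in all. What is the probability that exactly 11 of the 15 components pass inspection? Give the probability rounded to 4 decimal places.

X ~ Binomial(n=15, p=0.85).
P(X=11) = C(15,11) · p^11 · (1−p)^4
= 1365 · 0.16734 · 0.00050625 = 0.115639

0.1156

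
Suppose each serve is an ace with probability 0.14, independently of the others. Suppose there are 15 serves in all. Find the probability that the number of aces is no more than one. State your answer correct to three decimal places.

X ~ Binomial(15, 0.14); P(X ≤ 1) = Σ C(15,k) p^k (1−p)^(15−k) over k:
  k=0: C(15,0)·0.14^0·0.86^15 = 0.10411
  k=1: C(15,1)·0.14^1·0.86^14 = 0.25421
Total = 0.35832

0.358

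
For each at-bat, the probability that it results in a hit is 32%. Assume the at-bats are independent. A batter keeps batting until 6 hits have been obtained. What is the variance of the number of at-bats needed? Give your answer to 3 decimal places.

39.844

Y = total at-bats until the sixth success; negative binomial with r=6, p=0.32.
Var(Y) = r(1−p)/p² = 6·0.68 / 0.32² = 39.84375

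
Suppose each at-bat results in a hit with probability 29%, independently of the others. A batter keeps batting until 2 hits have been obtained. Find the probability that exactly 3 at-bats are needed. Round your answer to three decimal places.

0.119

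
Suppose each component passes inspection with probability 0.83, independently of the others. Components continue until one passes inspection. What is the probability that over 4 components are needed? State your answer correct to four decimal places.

0.0008

Y = number of components to the first success; geometric, p = 0.83.
P(Y > 4) = P(first 4 all fail) = (1−p)^4 = 0.000835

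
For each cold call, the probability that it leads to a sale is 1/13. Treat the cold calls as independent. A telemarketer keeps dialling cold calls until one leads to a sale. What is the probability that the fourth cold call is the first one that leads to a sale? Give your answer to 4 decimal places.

Geometric (trials to first success), p = 0.076923.
P(Y = 4) = (1−p)^3 · p = 0.78653 · 0.076923 = 0.060502

0.0605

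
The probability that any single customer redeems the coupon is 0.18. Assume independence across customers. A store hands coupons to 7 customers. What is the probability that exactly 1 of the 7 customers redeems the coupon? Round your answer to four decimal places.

X ~ Binomial(n=7, p=0.18).
P(X=1) = C(7,1) · p^1 · (1−p)^6
= 7 · 0.18 · 0.30401 = 0.383048

0.3830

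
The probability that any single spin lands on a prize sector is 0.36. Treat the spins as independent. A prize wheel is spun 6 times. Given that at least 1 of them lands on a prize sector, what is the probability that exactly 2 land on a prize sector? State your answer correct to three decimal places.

X ~ Binomial(6, 0.36). Want P(X=2 | X≥1) = P(X=2) / P(X≥1).
P(X=2) = C(6,2)·0.36^2·0.64^4 = 0.32615
P(X≥1) = 1 − 0.06872 = 0.93128
Ratio = 0.32615 / 0.93128 = 0.35022

0.350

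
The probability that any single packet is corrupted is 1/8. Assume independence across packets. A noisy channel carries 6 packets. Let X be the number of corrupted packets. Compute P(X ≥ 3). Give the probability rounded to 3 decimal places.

0.029

X ~ Binomial(6, 0.125); P(X ≥ 3) = Σ C(6,k) p^k (1−p)^(6−k) over k:
  k=3: C(6,3)·0.125^3·0.875^3 = 0.02617
  k=4: C(6,4)·0.125^4·0.875^2 = 0.00280
  k=5: C(6,5)·0.125^5·0.875^1 = 0.00016
  k=6: C(6,6)·0.125^6·0.875^0 = 0.00000
Total = 0.02914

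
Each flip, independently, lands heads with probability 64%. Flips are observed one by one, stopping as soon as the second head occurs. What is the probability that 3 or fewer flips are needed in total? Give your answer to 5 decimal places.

0.70451

Finishing within 3 flips ⇔ at least 2 successes in the first 3. With X ~ Binomial(3, 0.64), P(Y ≤ 3) = 1 − P(X ≤ 1).
  k=0: C(3,0)·0.64^0·0.36^3 = 0.0466560
  k=1: C(3,1)·0.64^1·0.36^2 = 0.2488320
1 − 0.2954880 = 0.7045120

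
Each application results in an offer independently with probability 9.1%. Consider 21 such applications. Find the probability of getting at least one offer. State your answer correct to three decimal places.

0.865

P(at least one) = 1 − P(none) = 1 − (1 − 0.091)^21
= 1 − 0.13485 = 0.86515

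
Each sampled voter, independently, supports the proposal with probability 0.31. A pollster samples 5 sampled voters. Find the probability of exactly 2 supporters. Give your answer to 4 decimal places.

0.3157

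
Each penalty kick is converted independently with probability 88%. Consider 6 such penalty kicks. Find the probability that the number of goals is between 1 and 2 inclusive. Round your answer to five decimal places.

0.00254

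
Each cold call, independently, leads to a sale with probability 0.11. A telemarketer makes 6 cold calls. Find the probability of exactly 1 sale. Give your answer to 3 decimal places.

0.369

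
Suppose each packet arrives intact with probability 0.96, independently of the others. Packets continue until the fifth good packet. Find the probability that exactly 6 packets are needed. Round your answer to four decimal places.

0.1631

Y = trial on which the fifth success occurs; negative binomial, r=5, p=0.96.
P(Y=6) = C(5,4) · p^5 · (1−p)^1
= 5 · 0.81537 · 0.04 = 0.163075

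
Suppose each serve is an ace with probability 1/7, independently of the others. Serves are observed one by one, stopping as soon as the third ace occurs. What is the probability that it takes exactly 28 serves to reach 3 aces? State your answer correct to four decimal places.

0.0217

Y = trial on which the third success occurs; negative binomial, r=3, p=0.142857.
P(Y=28) = C(27,2) · p^3 · (1−p)^25
= 351 · 0.0029155 · 0.0212 = 0.021694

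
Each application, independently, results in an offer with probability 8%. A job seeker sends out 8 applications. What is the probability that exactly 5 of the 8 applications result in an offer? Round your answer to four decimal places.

X ~ Binomial(n=8, p=0.08).
P(X=5) = C(8,5) · p^5 · (1−p)^3
= 56 · 3.2768e-06 · 0.77869 = 0.000143

0.0001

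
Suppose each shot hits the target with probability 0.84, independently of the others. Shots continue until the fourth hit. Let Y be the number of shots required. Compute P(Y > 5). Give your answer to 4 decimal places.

0.1835

Needing more than 5 shots ⇔ fewer than 4 successes in the first 5. With X ~ Binomial(5, 0.84), P(Y > 5) = P(X ≤ 3).
  k=0: C(5,0)·0.84^0·0.16^5 = 0.000105
  k=1: C(5,1)·0.84^1·0.16^4 = 0.002753
  k=2: C(5,2)·0.84^2·0.16^3 = 0.028901
  k=3: C(5,3)·0.84^3·0.16^2 = 0.151732
P(X ≤ 3) = 0.183491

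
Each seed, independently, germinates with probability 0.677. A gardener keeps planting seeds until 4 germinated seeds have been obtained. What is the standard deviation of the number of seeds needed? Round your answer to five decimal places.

Y = total seeds until the fourth success; negative binomial with r=4, p=0.677.
SD(Y) = √[r(1−p)/p²] = √(2.8189357) = 1.6789687

1.67897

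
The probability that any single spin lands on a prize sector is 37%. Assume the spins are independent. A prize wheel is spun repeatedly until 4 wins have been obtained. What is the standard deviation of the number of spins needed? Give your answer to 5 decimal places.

4.29041

Y = total spins until the fourth success; negative binomial with r=4, p=0.37.
SD(Y) = √[r(1−p)/p²] = √(18.4075968) = 4.2904075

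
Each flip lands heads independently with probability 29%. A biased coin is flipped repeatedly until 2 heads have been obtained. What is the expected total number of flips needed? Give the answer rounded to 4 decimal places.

6.8966

Y = total flips until the second success; negative binomial with r=2, p=0.29.
E[Y] = r / p = 2 / 0.29 = 6.896552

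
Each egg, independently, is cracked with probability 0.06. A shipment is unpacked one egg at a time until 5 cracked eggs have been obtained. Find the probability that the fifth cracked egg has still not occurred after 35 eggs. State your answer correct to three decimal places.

Needing more than 35 eggs ⇔ fewer than 5 successes in the first 35. With X ~ Binomial(35, 0.06), P(Y > 35) = P(X ≤ 4).
  k=0: C(35,0)·0.06^0·0.94^35 = 0.11468
  k=1: C(35,1)·0.06^1·0.94^34 = 0.25619
  k=2: C(35,2)·0.06^2·0.94^33 = 0.27800
  k=3: C(35,3)·0.06^3·0.94^32 = 0.19519
  k=4: C(35,4)·0.06^4·0.94^31 = 0.09967
P(X ≤ 4) = 0.94372

0.944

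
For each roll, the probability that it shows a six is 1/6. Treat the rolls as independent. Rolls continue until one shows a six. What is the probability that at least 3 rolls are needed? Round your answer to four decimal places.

0.6944

Y = number of rolls to the first success; geometric, p = 0.166667.
P(Y > 2) = P(first 2 all fail) = (1−p)^2 = 0.694444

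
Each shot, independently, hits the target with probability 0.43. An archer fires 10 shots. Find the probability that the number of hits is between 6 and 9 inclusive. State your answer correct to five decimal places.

0.22049

X ~ Binomial(10, 0.43); P(6 ≤ X ≤ 9) = Σ C(10,k) p^k (1−p)^(10−k) over k:
  k=6: C(10,6)·0.43^6·0.57^4 = 0.1401295
  k=7: C(10,7)·0.43^7·0.57^3 = 0.0604067
  k=8: C(10,8)·0.43^8·0.57^2 = 0.0170887
  k=9: C(10,9)·0.43^9·0.57^1 = 0.0028648
Total = 0.2204897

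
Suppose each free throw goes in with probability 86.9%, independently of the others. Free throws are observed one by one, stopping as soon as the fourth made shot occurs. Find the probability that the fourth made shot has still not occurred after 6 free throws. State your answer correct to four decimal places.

0.0330

Needing more than 6 free throws ⇔ fewer than 4 successes in the first 6. With X ~ Binomial(6, 0.869), P(Y > 6) = P(X ≤ 3).
  k=0: C(6,0)·0.869^0·0.131^6 = 0.000005
  k=1: C(6,1)·0.869^1·0.131^5 = 0.000201
  k=2: C(6,2)·0.869^2·0.131^4 = 0.003336
  k=3: C(6,3)·0.869^3·0.131^3 = 0.029506
P(X ≤ 3) = 0.033048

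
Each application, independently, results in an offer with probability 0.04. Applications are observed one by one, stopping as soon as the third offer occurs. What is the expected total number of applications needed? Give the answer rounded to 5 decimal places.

75.00000

Y = total applications until the third success; negative binomial with r=3, p=0.04.
E[Y] = r / p = 3 / 0.04 = 75.0000000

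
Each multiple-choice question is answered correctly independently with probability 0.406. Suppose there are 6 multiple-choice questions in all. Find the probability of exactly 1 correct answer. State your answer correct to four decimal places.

0.1801

X ~ Binomial(n=6, p=0.406).
P(X=1) = C(6,1) · p^1 · (1−p)^5
= 6 · 0.406 · 0.073949 = 0.180140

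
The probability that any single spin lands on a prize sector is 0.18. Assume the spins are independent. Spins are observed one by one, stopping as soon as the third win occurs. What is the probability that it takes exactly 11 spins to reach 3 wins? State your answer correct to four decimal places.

0.0536

Y = trial on which the third success occurs; negative binomial, r=3, p=0.18.
P(Y=11) = C(10,2) · p^3 · (1−p)^8
= 45 · 0.005832 · 0.20441 = 0.053646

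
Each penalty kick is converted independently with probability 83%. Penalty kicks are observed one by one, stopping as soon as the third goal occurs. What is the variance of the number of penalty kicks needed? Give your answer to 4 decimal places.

Y = total penalty kicks until the third success; negative binomial with r=3, p=0.83.
Var(Y) = r(1−p)/p² = 3·0.17 / 0.83² = 0.740311

0.7403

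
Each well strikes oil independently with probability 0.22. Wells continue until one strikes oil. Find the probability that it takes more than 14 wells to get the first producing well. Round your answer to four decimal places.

Y = number of wells to the first success; geometric, p = 0.22.
P(Y > 14) = P(first 14 all fail) = (1−p)^14 = 0.030855

0.0309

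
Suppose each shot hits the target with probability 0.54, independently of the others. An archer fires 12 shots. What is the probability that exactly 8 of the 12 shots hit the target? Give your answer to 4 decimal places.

X ~ Binomial(n=12, p=0.54).
P(X=8) = C(12,8) · p^8 · (1−p)^4
= 495 · 0.0072302 · 0.044775 = 0.160246

0.1602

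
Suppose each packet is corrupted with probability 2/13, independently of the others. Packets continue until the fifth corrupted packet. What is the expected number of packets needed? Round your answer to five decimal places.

32.50000

Y = total packets until the fifth success; negative binomial with r=5, p=0.153846.
E[Y] = r / p = 5 / 0.153846 = 32.5000000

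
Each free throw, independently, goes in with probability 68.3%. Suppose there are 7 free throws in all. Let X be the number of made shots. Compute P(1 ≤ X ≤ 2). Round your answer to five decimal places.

X ~ Binomial(7, 0.683); P(1 ≤ X ≤ 2) = Σ C(7,k) p^k (1−p)^(7−k) over k:
  k=1: C(7,1)·0.683^1·0.317^6 = 0.0048515
  k=2: C(7,2)·0.683^2·0.317^5 = 0.0313586
Total = 0.0362101

0.03621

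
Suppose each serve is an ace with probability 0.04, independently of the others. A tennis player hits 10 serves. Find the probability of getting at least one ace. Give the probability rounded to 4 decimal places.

P(at least one) = 1 − P(none) = 1 − (1 − 0.04)^10
= 1 − 0.664833 = 0.335167

0.3352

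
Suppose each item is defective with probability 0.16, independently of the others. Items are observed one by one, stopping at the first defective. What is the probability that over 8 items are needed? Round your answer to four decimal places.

Y = number of items to the first success; geometric, p = 0.16.
P(Y > 8) = P(first 8 all fail) = (1−p)^8 = 0.247876

0.2479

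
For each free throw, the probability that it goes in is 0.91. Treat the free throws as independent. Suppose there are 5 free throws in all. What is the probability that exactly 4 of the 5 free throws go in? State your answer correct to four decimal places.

0.3086

X ~ Binomial(n=5, p=0.91).
P(X=4) = C(5,4) · p^4 · (1−p)^1
= 5 · 0.68575 · 0.09 = 0.308587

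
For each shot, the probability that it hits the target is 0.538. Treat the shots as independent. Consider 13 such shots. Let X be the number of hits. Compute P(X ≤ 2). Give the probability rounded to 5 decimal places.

X ~ Binomial(13, 0.538); P(X ≤ 2) = Σ C(13,k) p^k (1−p)^(13−k) over k:
  k=0: C(13,0)·0.538^0·0.462^13 = 0.0000437
  k=1: C(13,1)·0.538^1·0.462^12 = 0.0006613
  k=2: C(13,2)·0.538^2·0.462^11 = 0.0046208
Total = 0.0053259

0.00533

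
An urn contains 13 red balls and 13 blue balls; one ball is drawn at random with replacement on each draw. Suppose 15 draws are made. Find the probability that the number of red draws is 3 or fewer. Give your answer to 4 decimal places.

0.0176

X ~ Binomial(15, 0.50); P(X ≤ 3) = Σ C(15,k) p^k (1−p)^(15−k) over k:
  k=0: C(15,0)·0.50^0·0.50^15 = 0.000031
  k=1: C(15,1)·0.50^1·0.50^14 = 0.000458
  k=2: C(15,2)·0.50^2·0.50^13 = 0.003204
  k=3: C(15,3)·0.50^3·0.50^12 = 0.013885
Total = 0.017578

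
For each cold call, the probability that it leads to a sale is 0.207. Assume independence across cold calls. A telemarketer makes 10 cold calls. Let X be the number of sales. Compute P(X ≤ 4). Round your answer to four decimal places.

0.9624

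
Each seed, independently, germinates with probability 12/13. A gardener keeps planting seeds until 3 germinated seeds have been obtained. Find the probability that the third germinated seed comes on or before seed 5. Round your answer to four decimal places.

0.9960

Finishing within 5 seeds ⇔ at least 3 successes in the first 5. With X ~ Binomial(5, 0.923077), P(Y ≤ 5) = 1 − P(X ≤ 2).
  k=0: C(5,0)·0.923077^0·0.076923^5 = 0.000003
  k=1: C(5,1)·0.923077^1·0.076923^4 = 0.000162
  k=2: C(5,2)·0.923077^2·0.076923^3 = 0.003878
1 − 0.004043 = 0.995957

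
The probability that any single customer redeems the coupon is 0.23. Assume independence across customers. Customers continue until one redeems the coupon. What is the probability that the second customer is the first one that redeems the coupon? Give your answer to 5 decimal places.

Geometric (trials to first success), p = 0.23.
P(Y = 2) = (1−p)^1 · p = 0.77 · 0.23 = 0.1771000

0.17710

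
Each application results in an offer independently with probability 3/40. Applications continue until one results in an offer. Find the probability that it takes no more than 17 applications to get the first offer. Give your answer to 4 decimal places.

Y = number of applications to the first success; geometric, p = 0.075.
P(Y ≤ 17) = 1 − (1−p)^17 = 1 − 0.265711 = 0.734289

0.7343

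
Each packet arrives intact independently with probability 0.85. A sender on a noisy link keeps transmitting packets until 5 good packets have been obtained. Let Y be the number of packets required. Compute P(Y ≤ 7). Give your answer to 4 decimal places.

Finishing within 7 packets ⇔ at least 5 successes in the first 7. With X ~ Binomial(7, 0.85), P(Y ≤ 7) = 1 − P(X ≤ 4).
  k=0: C(7,0)·0.85^0·0.15^7 = 0.000002
  k=1: C(7,1)·0.85^1·0.15^6 = 0.000068
  k=2: C(7,2)·0.85^2·0.15^5 = 0.001152
  k=3: C(7,3)·0.85^3·0.15^4 = 0.010882
  k=4: C(7,4)·0.85^4·0.15^3 = 0.061662
1 − 0.073765 = 0.926235

0.9262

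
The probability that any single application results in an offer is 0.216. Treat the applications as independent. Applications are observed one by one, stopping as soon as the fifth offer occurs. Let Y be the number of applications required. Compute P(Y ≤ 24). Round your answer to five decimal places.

0.61582

Finishing within 24 applications ⇔ at least 5 successes in the first 24. With X ~ Binomial(24, 0.216), P(Y ≤ 24) = 1 − P(X ≤ 4).
  k=0: C(24,0)·0.216^0·0.784^24 = 0.0029079
  k=1: C(24,1)·0.216^1·0.784^23 = 0.0192280
  k=2: C(24,2)·0.216^2·0.784^22 = 0.0609214
  k=3: C(24,3)·0.216^3·0.784^21 = 0.1230861
  k=4: C(24,4)·0.216^4·0.784^20 = 0.1780353
1 − 0.3841788 = 0.6158212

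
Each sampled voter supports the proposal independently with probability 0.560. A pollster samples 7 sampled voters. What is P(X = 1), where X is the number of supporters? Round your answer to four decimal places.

0.0284

X ~ Binomial(n=7, p=0.56).
P(X=1) = C(7,1) · p^1 · (1−p)^6
= 7 · 0.56 · 0.0072563 = 0.028445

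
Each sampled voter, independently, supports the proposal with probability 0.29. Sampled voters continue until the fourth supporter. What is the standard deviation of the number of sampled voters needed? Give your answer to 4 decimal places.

Y = total sampled voters until the fourth success; negative binomial with r=4, p=0.29.
SD(Y) = √[r(1−p)/p²] = √(33.769322) = 5.811138

5.8111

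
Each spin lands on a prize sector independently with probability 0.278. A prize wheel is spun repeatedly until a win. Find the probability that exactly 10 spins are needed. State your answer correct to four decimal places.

0.0148

Geometric (trials to first success), p = 0.278.
P(Y = 10) = (1−p)^9 · p = 0.053313 · 0.278 = 0.014821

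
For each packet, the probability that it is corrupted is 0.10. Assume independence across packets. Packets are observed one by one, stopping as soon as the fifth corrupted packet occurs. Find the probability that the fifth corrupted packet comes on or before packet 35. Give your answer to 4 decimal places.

0.2693

Finishing within 35 packets ⇔ at least 5 successes in the first 35. With X ~ Binomial(35, 0.10), P(Y ≤ 35) = 1 − P(X ≤ 4).
  k=0: C(35,0)·0.10^0·0.90^35 = 0.025032
  k=1: C(35,1)·0.10^1·0.90^34 = 0.097345
  k=2: C(35,2)·0.10^2·0.90^33 = 0.183874
  k=3: C(35,3)·0.10^3·0.90^32 = 0.224735
  k=4: C(35,4)·0.10^4·0.90^31 = 0.199764
1 − 0.730749 = 0.269251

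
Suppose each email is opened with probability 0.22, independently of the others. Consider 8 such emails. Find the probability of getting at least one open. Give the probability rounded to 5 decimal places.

0.86299

P(at least one) = 1 − P(none) = 1 − (1 − 0.22)^8
= 1 − 0.1370114 = 0.8629886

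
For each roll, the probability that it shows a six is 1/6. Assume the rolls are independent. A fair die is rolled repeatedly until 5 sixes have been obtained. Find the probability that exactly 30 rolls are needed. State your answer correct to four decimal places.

0.0320

Y = trial on which the fifth success occurs; negative binomial, r=5, p=0.166667.
P(Y=30) = C(29,4) · p^5 · (1−p)^25
= 23751 · 0.0001286 · 0.010483 = 0.032018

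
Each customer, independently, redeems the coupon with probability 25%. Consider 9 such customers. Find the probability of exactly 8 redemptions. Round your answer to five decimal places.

0.00010

X ~ Binomial(n=9, p=0.25).
P(X=8) = C(9,8) · p^8 · (1−p)^1
= 9 · 1.5259e-05 · 0.75 = 0.0001030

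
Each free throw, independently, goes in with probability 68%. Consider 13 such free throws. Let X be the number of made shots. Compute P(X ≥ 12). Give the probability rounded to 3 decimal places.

X ~ Binomial(13, 0.68); P(X ≥ 12) = Σ C(13,k) p^k (1−p)^(13−k) over k:
  k=12: C(13,12)·0.68^12·0.32^1 = 0.04066
  k=13: C(13,13)·0.68^13·0.32^0 = 0.00665
Total = 0.04731

0.047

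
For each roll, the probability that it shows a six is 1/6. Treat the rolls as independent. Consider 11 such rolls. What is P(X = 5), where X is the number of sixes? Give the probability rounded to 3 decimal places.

0.020

X ~ Binomial(n=11, p=0.166667).
P(X=5) = C(11,5) · p^5 · (1−p)^6
= 462 · 0.0001286 · 0.3349 = 0.01990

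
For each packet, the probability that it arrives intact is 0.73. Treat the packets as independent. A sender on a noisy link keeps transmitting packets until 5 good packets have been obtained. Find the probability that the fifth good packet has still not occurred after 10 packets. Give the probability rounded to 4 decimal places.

Needing more than 10 packets ⇔ fewer than 5 successes in the first 10. With X ~ Binomial(10, 0.73), P(Y > 10) = P(X ≤ 4).
  k=0: C(10,0)·0.73^0·0.27^10 = 0.000002
  k=1: C(10,1)·0.73^1·0.27^9 = 0.000056
  k=2: C(10,2)·0.73^2·0.27^8 = 0.000677
  k=3: C(10,3)·0.73^3·0.27^7 = 0.004883
  k=4: C(10,4)·0.73^4·0.27^6 = 0.023104
P(X ≤ 4) = 0.028722

0.0287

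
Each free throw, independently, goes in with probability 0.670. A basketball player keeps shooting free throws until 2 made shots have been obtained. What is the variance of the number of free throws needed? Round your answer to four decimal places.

1.4703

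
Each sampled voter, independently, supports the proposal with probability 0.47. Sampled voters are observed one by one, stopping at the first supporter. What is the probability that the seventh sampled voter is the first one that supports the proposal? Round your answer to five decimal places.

0.01042

Geometric (trials to first success), p = 0.47.
P(Y = 7) = (1−p)^6 · p = 0.022164 · 0.47 = 0.0104172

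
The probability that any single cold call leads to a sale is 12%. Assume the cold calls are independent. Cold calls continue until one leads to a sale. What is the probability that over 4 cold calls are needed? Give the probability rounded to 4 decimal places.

0.5997

Y = number of cold calls to the first success; geometric, p = 0.12.
P(Y > 4) = P(first 4 all fail) = (1−p)^4 = 0.599695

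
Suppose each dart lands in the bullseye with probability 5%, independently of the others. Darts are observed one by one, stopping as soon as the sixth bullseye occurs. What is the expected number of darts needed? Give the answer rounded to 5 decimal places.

Y = total darts until the sixth success; negative binomial with r=6, p=0.05.
E[Y] = r / p = 6 / 0.05 = 120.0000000

120.00000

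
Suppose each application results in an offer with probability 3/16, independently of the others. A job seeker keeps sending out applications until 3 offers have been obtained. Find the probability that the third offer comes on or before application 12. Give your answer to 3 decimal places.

Finishing within 12 applications ⇔ at least 3 successes in the first 12. With X ~ Binomial(12, 0.1875), P(Y ≤ 12) = 1 − P(X ≤ 2).
  k=0: C(12,0)·0.1875^0·0.8125^12 = 0.08277
  k=1: C(12,1)·0.1875^1·0.8125^11 = 0.22921
  k=2: C(12,2)·0.1875^2·0.8125^10 = 0.29092
1 − 0.60291 = 0.39709

0.397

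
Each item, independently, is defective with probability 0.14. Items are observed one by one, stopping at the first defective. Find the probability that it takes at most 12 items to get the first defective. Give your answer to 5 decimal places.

Y = number of items to the first success; geometric, p = 0.14.
P(Y ≤ 12) = 1 − (1−p)^12 = 1 − 0.1636746 = 0.8363254

0.83633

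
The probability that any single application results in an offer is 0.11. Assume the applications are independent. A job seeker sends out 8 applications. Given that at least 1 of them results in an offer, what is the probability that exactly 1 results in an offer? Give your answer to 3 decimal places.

0.642

X ~ Binomial(8, 0.11). Want P(X=1 | X≥1) = P(X=1) / P(X≥1).
P(X=1) = C(8,1)·0.11^1·0.89^7 = 0.38924
P(X≥1) = 1 − 0.39366 = 0.60634
Ratio = 0.38924 / 0.60634 = 0.64194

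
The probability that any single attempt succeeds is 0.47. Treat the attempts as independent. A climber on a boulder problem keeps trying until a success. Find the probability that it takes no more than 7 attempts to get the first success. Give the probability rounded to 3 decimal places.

Y = number of attempts to the first success; geometric, p = 0.47.
P(Y ≤ 7) = 1 − (1−p)^7 = 1 − 0.01175 = 0.98825

0.988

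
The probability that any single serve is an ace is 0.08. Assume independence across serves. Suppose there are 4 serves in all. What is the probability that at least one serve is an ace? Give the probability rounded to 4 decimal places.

0.2836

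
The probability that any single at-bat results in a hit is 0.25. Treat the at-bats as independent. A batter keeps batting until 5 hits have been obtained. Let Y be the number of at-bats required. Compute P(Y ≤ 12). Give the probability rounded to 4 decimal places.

0.1576

Finishing within 12 at-bats ⇔ at least 5 successes in the first 12. With X ~ Binomial(12, 0.25), P(Y ≤ 12) = 1 − P(X ≤ 4).
  k=0: C(12,0)·0.25^0·0.75^12 = 0.031676
  k=1: C(12,1)·0.25^1·0.75^11 = 0.126705
  k=2: C(12,2)·0.25^2·0.75^10 = 0.232293
  k=3: C(12,3)·0.25^3·0.75^9 = 0.258104
  k=4: C(12,4)·0.25^4·0.75^8 = 0.193578
1 − 0.842356 = 0.157644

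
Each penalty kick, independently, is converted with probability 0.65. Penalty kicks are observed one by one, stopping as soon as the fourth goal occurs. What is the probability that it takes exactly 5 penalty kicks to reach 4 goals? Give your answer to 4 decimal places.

Y = trial on which the fourth success occurs; negative binomial, r=4, p=0.65.
P(Y=5) = C(4,3) · p^4 · (1−p)^1
= 4 · 0.17851 · 0.35 = 0.249909

0.2499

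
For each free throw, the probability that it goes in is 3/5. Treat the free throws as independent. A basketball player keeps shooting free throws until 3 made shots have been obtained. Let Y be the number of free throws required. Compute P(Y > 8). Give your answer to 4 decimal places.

0.0498

Needing more than 8 free throws ⇔ fewer than 3 successes in the first 8. With X ~ Binomial(8, 0.60), P(Y > 8) = P(X ≤ 2).
  k=0: C(8,0)·0.60^0·0.40^8 = 0.000655
  k=1: C(8,1)·0.60^1·0.40^7 = 0.007864
  k=2: C(8,2)·0.60^2·0.40^6 = 0.041288
P(X ≤ 2) = 0.049807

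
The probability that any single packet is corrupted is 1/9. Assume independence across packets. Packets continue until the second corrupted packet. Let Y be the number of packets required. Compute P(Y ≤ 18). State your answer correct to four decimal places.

0.6099

Finishing within 18 packets ⇔ at least 2 successes in the first 18. With X ~ Binomial(18, 0.111111), P(Y ≤ 18) = 1 − P(X ≤ 1).
  k=0: C(18,0)·0.111111^0·0.888889^18 = 0.120020
  k=1: C(18,1)·0.111111^1·0.888889^17 = 0.270046
1 − 0.390066 = 0.609934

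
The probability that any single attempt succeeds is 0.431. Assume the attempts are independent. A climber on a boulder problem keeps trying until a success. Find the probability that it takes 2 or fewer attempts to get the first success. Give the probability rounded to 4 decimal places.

0.6762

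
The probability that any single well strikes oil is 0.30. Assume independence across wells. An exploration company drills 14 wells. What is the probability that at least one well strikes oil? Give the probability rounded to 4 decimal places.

0.9932

P(at least one) = 1 − P(none) = 1 − (1 − 0.30)^14
= 1 − 0.006782 = 0.993218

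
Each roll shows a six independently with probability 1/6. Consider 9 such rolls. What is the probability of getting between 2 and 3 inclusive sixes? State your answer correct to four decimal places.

0.4093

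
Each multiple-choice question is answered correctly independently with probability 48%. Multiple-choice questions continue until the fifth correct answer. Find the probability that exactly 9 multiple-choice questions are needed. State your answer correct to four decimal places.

0.1304

Y = trial on which the fifth success occurs; negative binomial, r=5, p=0.48.
P(Y=9) = C(8,4) · p^5 · (1−p)^4
= 70 · 0.02548 · 0.073116 = 0.130412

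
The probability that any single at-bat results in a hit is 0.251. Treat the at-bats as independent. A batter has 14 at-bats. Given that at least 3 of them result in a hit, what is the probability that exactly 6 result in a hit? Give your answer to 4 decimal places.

0.1031

X ~ Binomial(14, 0.251). Want P(X=6 | X≥3) = P(X=6) / P(X≥3).
P(X=6) = C(14,6)·0.251^6·0.749^8 = 0.074379
P(X≥3) = 1 − 0.017488 − 0.082048 − 0.178719 = 0.721745
Ratio = 0.074379 / 0.721745 = 0.103055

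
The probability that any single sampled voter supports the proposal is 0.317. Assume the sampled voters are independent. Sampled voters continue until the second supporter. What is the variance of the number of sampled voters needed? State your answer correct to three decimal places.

Y = total sampled voters until the second success; negative binomial with r=2, p=0.317.
Var(Y) = r(1−p)/p² = 2·0.683 / 0.317² = 13.59353

13.594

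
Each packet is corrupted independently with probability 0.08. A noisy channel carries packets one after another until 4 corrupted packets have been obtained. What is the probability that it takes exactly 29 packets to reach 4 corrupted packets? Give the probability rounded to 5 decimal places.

Y = trial on which the fourth success occurs; negative binomial, r=4, p=0.08.
P(Y=29) = C(28,3) · p^4 · (1−p)^25
= 3276 · 4.096e-05 · 0.12436 = 0.0166878

0.01669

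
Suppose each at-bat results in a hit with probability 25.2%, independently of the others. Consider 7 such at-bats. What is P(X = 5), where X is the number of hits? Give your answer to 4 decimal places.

X ~ Binomial(n=7, p=0.252).
P(X=5) = C(7,5) · p^5 · (1−p)^2
= 21 · 0.0010163 · 0.5595 = 0.011941

0.0119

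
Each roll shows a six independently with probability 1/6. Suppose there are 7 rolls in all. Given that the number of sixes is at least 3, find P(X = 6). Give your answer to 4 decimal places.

0.0013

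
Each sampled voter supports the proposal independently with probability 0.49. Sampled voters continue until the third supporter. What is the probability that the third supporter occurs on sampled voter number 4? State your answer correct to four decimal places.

Y = trial on which the third success occurs; negative binomial, r=3, p=0.49.
P(Y=4) = C(3,2) · p^3 · (1−p)^1
= 3 · 0.11765 · 0.51 = 0.180003

0.1800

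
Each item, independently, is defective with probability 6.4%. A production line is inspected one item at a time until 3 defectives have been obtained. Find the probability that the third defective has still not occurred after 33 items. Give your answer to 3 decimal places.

0.645

Needing more than 33 items ⇔ fewer than 3 successes in the first 33. With X ~ Binomial(33, 0.064), P(Y > 33) = P(X ≤ 2).
  k=0: C(33,0)·0.064^0·0.936^33 = 0.11275
  k=1: C(33,1)·0.064^1·0.936^32 = 0.25440
  k=2: C(33,2)·0.064^2·0.936^31 = 0.27832
P(X ≤ 2) = 0.64547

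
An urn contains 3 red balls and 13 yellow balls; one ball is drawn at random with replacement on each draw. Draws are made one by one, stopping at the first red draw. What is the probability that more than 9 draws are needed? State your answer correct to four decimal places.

0.1543

Y = number of draws to the first success; geometric, p = 0.1875.
P(Y > 9) = P(first 9 all fail) = (1−p)^9 = 0.154316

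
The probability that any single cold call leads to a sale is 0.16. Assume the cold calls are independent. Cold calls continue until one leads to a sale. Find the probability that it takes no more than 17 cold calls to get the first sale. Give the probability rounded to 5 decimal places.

0.94839

Y = number of cold calls to the first success; geometric, p = 0.16.
P(Y ≤ 17) = 1 − (1−p)^17 = 1 − 0.0516117 = 0.9483883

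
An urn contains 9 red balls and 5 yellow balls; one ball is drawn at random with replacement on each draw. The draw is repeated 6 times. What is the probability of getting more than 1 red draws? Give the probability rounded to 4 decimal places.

0.9755

X ~ Binomial(6, 0.642857); P(X ≥ 2) = Σ C(6,k) p^k (1−p)^(6−k) over k:
  k=2: C(6,2)·0.642857^2·0.357143^4 = 0.100853
  k=3: C(6,3)·0.642857^3·0.357143^3 = 0.242047
  k=4: C(6,4)·0.642857^4·0.357143^2 = 0.326763
  k=5: C(6,5)·0.642857^5·0.357143^1 = 0.235269
  k=6: C(6,6)·0.642857^6·0.357143^0 = 0.070581
Total = 0.975513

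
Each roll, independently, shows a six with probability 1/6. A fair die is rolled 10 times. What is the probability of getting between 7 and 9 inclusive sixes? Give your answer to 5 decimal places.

X ~ Binomial(10, 0.166667); P(7 ≤ X ≤ 9) = Σ C(10,k) p^k (1−p)^(10−k) over k:
  k=7: C(10,7)·0.166667^7·0.833333^3 = 0.0002481
  k=8: C(10,8)·0.166667^8·0.833333^2 = 0.0000186
  k=9: C(10,9)·0.166667^9·0.833333^1 = 0.0000008
Total = 0.0002675

0.00027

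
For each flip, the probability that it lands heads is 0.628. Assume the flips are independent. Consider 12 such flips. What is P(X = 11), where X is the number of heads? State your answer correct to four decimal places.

X ~ Binomial(n=12, p=0.628).
P(X=11) = C(12,11) · p^11 · (1−p)^1
= 12 · 0.0059918 · 0.372 = 0.026747

0.0267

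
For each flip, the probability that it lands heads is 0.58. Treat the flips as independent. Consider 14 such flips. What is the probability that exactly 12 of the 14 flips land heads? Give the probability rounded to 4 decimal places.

0.0233

X ~ Binomial(n=14, p=0.58).
P(X=12) = C(14,12) · p^12 · (1−p)^2
= 91 · 0.0014492 · 0.1764 = 0.023264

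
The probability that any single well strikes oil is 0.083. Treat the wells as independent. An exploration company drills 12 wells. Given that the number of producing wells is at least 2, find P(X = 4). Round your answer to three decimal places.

X ~ Binomial(12, 0.083). Want P(X=4 | X≥2) = P(X=4) / P(X≥2).
P(X=4) = C(12,4)·0.083^4·0.917^8 = 0.01175
P(X≥2) = 1 − 0.35353 − 0.38399 = 0.26247
Ratio = 0.01175 / 0.26247 = 0.04475

0.045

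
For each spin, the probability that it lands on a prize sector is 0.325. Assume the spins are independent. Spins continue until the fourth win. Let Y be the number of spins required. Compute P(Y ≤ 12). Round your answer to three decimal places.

Finishing within 12 spins ⇔ at least 4 successes in the first 12. With X ~ Binomial(12, 0.325), P(Y ≤ 12) = 1 − P(X ≤ 3).
  k=0: C(12,0)·0.325^0·0.675^12 = 0.00895
  k=1: C(12,1)·0.325^1·0.675^11 = 0.05169
  k=2: C(12,2)·0.325^2·0.675^10 = 0.13688
  k=3: C(12,3)·0.325^3·0.675^9 = 0.21969
1 − 0.41721 = 0.58279

0.583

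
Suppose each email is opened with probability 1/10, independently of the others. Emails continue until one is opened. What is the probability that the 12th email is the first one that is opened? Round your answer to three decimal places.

0.031

Geometric (trials to first success), p = 0.10.
P(Y = 12) = (1−p)^11 · p = 0.31381 · 0.10 = 0.03138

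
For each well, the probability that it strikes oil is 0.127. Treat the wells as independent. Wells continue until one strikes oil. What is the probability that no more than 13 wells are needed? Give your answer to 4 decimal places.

0.8289

Y = number of wells to the first success; geometric, p = 0.127.
P(Y ≤ 13) = 1 − (1−p)^13 = 1 − 0.171074 = 0.828926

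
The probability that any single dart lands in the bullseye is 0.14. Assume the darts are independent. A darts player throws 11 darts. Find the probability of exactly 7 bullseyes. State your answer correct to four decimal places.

0.0002

X ~ Binomial(n=11, p=0.14).
P(X=7) = C(11,7) · p^7 · (1−p)^4
= 330 · 1.0541e-06 · 0.54701 = 0.000190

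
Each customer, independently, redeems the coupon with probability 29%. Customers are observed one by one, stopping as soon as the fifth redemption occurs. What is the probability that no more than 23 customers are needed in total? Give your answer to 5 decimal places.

0.84081

Finishing within 23 customers ⇔ at least 5 successes in the first 23. With X ~ Binomial(23, 0.29), P(Y ≤ 23) = 1 − P(X ≤ 4).
  k=0: C(23,0)·0.29^0·0.71^23 = 0.0003793
  k=1: C(23,1)·0.29^1·0.71^22 = 0.0035629
  k=2: C(23,2)·0.29^2·0.71^21 = 0.0160082
  k=3: C(23,3)·0.29^3·0.71^20 = 0.0457699
  k=4: C(23,4)·0.29^4·0.71^19 = 0.0934736
1 − 0.1591939 = 0.8408061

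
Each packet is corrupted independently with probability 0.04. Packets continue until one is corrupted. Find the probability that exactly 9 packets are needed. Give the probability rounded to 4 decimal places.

0.0289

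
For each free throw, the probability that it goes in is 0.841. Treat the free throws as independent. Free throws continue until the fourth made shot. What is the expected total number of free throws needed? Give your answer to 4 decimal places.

4.7562

Y = total free throws until the fourth success; negative binomial with r=4, p=0.841.
E[Y] = r / p = 4 / 0.841 = 4.756243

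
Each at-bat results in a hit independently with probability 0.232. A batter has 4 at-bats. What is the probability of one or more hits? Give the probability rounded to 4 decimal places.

0.6521

P(at least one) = 1 − P(none) = 1 − (1 − 0.232)^4
= 1 − 0.347892 = 0.652108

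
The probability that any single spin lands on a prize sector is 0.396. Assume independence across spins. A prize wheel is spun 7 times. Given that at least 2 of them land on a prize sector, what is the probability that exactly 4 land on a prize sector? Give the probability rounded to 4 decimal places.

0.2268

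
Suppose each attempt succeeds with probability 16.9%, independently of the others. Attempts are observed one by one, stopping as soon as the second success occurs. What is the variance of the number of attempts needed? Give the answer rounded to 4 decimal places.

58.1912

Y = total attempts until the second success; negative binomial with r=2, p=0.169.
Var(Y) = r(1−p)/p² = 2·0.831 / 0.169² = 58.191240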